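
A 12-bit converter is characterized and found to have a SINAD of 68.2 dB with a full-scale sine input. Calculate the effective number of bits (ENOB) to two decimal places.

ENOB = (SINAD − 1.76) / 6.02 = (68.2 − 1.76)/6.02 = 11.037.

11.04 bits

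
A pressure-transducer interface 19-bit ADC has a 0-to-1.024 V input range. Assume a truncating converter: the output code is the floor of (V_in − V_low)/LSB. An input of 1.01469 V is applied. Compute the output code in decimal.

With 524288 levels over 1.024 V, one step is 1.95 µV.
(1.01469 − 0) / 1.95313e-06 = 519521.280 LSBs.
So the output code is 519521.

code 519521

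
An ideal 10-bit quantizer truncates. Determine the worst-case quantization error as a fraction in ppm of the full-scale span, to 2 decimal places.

976.56 ppm

Truncating → worst-case error = 1 LSB = V_FS/2^10, so 1e+06/1024 = 976.562 ppm of full scale.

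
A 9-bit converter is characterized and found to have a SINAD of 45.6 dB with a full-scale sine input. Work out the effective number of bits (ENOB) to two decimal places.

ENOB = (SINAD − 1.76) / 6.02 = (45.6 − 1.76)/6.02 = 7.282.

7.28 bits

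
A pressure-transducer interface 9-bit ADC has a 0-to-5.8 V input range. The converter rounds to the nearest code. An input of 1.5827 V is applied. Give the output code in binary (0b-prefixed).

code 0b10001100 (decimal 140)

Full-scale span = 5.8 V; LSB = 5.8/2^9 = 11.328 mV.
(1.5827 − 0) / 0.0113281 = 139.714 LSBs.
So the output code is 140.
In binary (0b-prefixed): 0b10001100.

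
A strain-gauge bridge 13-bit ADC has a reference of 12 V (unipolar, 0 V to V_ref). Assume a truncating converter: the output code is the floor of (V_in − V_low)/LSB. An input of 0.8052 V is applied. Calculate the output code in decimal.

LSB = 12 V / 8192 = 1.465 mV.
(0.8052 − 0) / 0.00146484 = 549.683 LSBs.
Floor → code 549.

code 549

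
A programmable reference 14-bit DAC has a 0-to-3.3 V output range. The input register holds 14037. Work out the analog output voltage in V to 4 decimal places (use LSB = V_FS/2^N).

LSB = 3.3 V / 2^14 = 201.42 µV.
V_out = 0 + 14037 × 0.000201416 V = 2.82728 V.

2.8273 V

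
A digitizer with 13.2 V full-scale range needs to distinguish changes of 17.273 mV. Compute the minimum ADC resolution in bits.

Number of steps required ≥ 13.2 V / 17.273 mV = 764.20.
Need 2^N ≥ 764.20; 2^9 = 512, 2^10 = 1024.
Minimum N = 10.

10 bits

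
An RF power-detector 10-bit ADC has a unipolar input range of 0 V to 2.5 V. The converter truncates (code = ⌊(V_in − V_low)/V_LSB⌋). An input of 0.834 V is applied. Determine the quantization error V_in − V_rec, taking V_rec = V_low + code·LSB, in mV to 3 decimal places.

LSB = 2.5/2^10 = 2.441 mV.
(V_in − V_low)/LSB = (0.834 − 0)/0.00244141 = 341.6064 → code 341 (floor).
Code 341 maps back to 0 + 341×0.00244141 V = 0.83251953 V.
V_in − V_rec = 0.00148047 V = 1.480 mV.

1.480 mV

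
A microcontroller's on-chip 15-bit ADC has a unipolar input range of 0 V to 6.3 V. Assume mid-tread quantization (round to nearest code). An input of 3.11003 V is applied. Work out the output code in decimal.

code 16176

With 32768 levels over 6.3 V, one step is 192.26 µV.
(V_in − V_low)/LSB = (3.11003 − 0) / 0.000192261 = 16176.105.
Round → code 16176.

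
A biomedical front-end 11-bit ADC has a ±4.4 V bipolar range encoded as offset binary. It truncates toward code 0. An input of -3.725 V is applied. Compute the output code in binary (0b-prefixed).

LSB = 8.8 V / 2048 = 4.297 mV.
(-3.725 − (−4.4)) / 0.00429688 = 157.091 LSBs.
⌊·⌋(157.091) = 157.
In binary (0b-prefixed): 0b10011101.

code 0b10011101 (decimal 157)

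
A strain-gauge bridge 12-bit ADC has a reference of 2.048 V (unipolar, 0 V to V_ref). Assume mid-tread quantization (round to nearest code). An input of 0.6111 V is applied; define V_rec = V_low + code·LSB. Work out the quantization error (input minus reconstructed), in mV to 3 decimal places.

0.100 mV

One LSB is 2.048 V / 4096 = 0.500 mV.
Scaled input = 1222.2000 LSBs, so code = 1222.
Code 1222 maps back to 0 + 1222×0.0005 V = 0.611 V.
Difference: 0.0001 V → 0.100 mV.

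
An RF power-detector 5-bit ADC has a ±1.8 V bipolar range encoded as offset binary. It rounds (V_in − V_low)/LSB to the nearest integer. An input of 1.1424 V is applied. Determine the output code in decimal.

code 26

Full-scale span = 3.6 V; LSB = 3.6/2^5 = 112.500 mV.
(V_in − V_low)/LSB = (1.1424 − (−1.8)) / 0.1125 = 26.155.
Round → code 26.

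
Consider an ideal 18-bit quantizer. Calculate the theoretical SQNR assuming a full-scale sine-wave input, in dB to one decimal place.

110.1 dB

SNR ≈ 6.02·N + 1.76 dB = 6.02·18 + 1.76 = 110.12 dB.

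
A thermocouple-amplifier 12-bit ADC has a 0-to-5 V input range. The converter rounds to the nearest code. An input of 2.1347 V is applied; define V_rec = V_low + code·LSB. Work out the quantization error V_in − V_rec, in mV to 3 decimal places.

One LSB is 5 V / 4096 = 1.221 mV.
Scaled input = 1748.7462 LSBs, so code = 1749.
Code 1749 maps back to 0 + 1749×0.0012207 V = 2.1350098 V.
Difference: -0.000309766 V → -0.310 mV.

-0.310 mV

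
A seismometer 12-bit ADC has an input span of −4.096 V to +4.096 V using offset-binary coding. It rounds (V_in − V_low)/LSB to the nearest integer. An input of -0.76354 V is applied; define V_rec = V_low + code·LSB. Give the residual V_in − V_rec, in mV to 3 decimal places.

0.460 mV

LSB = 8.192/2^12 = 2.000 mV.
(V_in − V_low)/LSB = (-0.76354 − (−4.096))/0.002 = 1666.2300 → code 1666 (round).
Code 1666 maps back to (−4.096) + 1666×0.002 V = -0.764 V.
Difference: 0.00046 V → 0.460 mV.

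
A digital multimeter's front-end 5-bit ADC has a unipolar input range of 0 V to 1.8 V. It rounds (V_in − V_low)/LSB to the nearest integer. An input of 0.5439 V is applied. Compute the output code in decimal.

With 32 levels over 1.8 V, one step is 56.250 mV.
(0.5439 − 0) / 0.05625 = 9.669 LSBs.
round(9.669) = 10.

code 10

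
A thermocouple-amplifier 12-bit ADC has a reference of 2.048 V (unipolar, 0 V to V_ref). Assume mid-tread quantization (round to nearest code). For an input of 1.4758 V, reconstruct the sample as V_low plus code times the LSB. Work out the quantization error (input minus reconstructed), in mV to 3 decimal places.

LSB = 2.048/2^12 = 0.500 mV.
Scaled input = 2951.6000 LSBs, so code = 2952.
Reconstructed: 1.476 V.
Error = 1.4758 − 1.476 = -0.0002 V = -0.200 mV.

-0.200 mV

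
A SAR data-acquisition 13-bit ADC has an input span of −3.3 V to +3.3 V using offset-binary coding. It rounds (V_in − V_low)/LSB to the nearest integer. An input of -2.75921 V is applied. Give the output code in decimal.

LSB = 6.6 V / 8192 = 0.806 mV.
Input sits at 671.235 steps above V_low.
So the output code is 671.

code 671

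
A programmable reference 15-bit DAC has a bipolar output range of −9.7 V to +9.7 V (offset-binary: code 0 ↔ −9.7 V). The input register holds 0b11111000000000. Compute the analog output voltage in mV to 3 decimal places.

LSB = 19.4 V / 2^15 = 0.592 mV.
Code 0b11111000000000 = 15872 decimal.
V_out = (−9.7) + 15872 × 0.000592041 V = -0.303125 V.
= -303.125 mV.

-303.125 mV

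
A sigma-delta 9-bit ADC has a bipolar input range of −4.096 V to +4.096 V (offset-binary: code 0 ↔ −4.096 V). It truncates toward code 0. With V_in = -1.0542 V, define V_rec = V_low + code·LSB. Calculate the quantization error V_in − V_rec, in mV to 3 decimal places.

1.800 mV

LSB = 8.192/2^9 = 16.000 mV.
Scaled input = 190.1125 LSBs, so code = 190.
Reconstructed: -1.056 V.
Error = -1.0542 − (−1.056) = 0.0018 V = 1.800 mV.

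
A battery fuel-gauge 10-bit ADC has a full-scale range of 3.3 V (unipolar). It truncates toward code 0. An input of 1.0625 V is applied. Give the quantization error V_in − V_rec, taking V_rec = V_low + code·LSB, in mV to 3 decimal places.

Step size: 3.3 V ÷ 2^10 = 3.223 mV.
(V_in − V_low)/LSB = (1.0625 − 0)/0.00322266 = 329.6970 → code 329 (floor).
V_rec = 0 + 329·0.00322266 = 1.0602539 V.
Difference: 0.00224609 V → 2.246 mV.

2.246 mV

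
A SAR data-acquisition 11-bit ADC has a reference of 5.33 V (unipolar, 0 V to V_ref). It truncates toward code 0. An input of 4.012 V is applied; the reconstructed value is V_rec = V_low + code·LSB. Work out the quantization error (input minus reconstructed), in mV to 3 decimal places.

1.487 mV

LSB = 5.33/2^11 = 2.603 mV.
(4.012 − 0)/0.00260254 = 1541.5715; ⌊·⌋ gives code 1541.
Reconstructed: 4.0105127 V.
V_in − V_rec = 0.0014873 V = 1.487 mV.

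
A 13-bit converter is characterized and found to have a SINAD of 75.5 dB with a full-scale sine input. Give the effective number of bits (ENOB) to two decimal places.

12.25 bits

ENOB = (SINAD − 1.76) / 6.02 = (75.5 − 1.76)/6.02 = 12.249.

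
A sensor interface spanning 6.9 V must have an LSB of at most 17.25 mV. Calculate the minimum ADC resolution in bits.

9 bits

Number of steps required ≥ 6.9 V / 17.25 mV = 400.00.
Need 2^N ≥ 400.00; 2^8 = 256, 2^9 = 512.
Minimum N = 9.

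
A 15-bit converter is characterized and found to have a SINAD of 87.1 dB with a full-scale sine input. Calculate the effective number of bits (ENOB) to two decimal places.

ENOB = (SINAD − 1.76) / 6.02 = (87.1 − 1.76)/6.02 = 14.176.

14.18 bits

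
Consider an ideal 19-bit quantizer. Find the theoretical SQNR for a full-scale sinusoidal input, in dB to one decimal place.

116.1 dB

SNR ≈ 6.02·N + 1.76 dB = 6.02·19 + 1.76 = 116.14 dB.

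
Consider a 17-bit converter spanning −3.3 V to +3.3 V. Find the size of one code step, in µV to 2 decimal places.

50.35 µV

Full-scale span = 6.6 V.
LSB = 6.6 / 2^17 = 6.6 / 131072 = 5.0354e-05 V = 50.35 µV.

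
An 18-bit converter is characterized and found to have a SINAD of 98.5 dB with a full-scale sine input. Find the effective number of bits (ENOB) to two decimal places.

ENOB = (SINAD − 1.76) / 6.02 = (98.5 − 1.76)/6.02 = 16.070.

16.07 bits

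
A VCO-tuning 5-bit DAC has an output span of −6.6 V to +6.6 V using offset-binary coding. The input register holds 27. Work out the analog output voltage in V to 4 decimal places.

LSB = 13.2 V / 2^5 = 412.500 mV.
V_out = (−6.6) + 27 × 0.4125 V = 4.5375 V.

4.5375 V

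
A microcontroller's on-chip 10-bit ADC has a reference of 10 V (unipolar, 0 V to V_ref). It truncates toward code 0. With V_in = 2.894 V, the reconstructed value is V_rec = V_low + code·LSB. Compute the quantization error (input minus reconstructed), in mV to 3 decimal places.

One LSB is 10 V / 1024 = 9.766 mV.
Scaled input = 296.3456 LSBs, so code = 296.
Reconstructed: 2.890625 V.
Difference: 0.003375 V → 3.375 mV.

3.375 mV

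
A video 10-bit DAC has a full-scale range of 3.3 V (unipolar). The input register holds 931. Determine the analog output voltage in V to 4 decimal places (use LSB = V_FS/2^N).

3.0003 V

LSB = 3.3 V / 2^10 = 3.223 mV.
V_out = 0 + 931 × 0.00322266 V = 3.00029 V.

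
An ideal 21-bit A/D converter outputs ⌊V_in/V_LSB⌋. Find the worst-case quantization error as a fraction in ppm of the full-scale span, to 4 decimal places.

0.4768 ppm

Truncating → worst-case error = 1 LSB = V_FS/2^21, so 1e+06/2097152 = 0.476837 ppm of full scale.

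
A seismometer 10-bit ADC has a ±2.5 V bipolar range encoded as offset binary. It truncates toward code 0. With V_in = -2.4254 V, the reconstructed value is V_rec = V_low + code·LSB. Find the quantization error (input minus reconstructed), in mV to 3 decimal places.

1.358 mV

Step size: 5 V ÷ 2^10 = 4.883 mV.
Scaled input = 15.2781 LSBs, so code = 15.
Code 15 maps back to (−2.5) + 15×0.00488281 V = -2.4267578 V.
Error = -2.4254 − (−2.4267578) = 0.00135781 V = 1.358 mV.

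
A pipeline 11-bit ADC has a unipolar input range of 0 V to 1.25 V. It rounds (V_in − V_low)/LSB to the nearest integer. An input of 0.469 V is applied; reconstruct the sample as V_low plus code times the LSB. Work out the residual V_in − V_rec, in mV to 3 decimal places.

0.250 mV

Step size: 1.25 V ÷ 2^11 = 0.610 mV.
(0.469 − 0)/0.000610352 = 768.4096; round gives code 768.
V_rec = 0 + 768·0.000610352 = 0.46875 V.
Difference: 0.00025 V → 0.250 mV.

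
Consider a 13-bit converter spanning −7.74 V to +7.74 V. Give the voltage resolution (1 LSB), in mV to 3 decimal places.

1.890 mV

Full-scale span = 15.48 V.
LSB = 15.48 / 2^13 = 15.48 / 8192 = 0.00188965 V = 1.890 mV.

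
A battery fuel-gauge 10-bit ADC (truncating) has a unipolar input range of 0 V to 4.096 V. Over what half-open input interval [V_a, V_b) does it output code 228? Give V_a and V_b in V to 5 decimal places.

LSB = 4.096/2^10 = 4.000 mV.
V_a = V_low + 228·LSB = 0.912 V; V_b = V_low + 229·LSB = 0.916 V.

[0.91200 V, 0.91600 V)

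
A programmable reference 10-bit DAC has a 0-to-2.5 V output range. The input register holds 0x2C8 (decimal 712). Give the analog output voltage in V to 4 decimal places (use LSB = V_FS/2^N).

LSB = 2.5 V / 2^10 = 2.441 mV.
Code 0x2C8 = 712 decimal.
V_out = 0 + 712 × 0.00244141 V = 1.73828 V.

1.7383 V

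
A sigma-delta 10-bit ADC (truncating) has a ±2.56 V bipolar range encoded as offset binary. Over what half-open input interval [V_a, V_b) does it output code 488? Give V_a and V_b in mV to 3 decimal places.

[-120.000 mV, -115.000 mV)

LSB = 5.12/2^10 = 5.000 mV.
V_a = V_low + 488·LSB = -0.12 V; V_b = V_low + 489·LSB = -0.115 V.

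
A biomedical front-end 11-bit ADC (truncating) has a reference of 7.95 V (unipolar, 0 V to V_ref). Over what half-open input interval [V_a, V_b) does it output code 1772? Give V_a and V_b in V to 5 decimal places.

LSB = 7.95/2^11 = 3.882 mV.
V_a = V_low + 1772·LSB = 6.87861 V; V_b = V_low + 1773·LSB = 6.8825 V.

[6.87861 V, 6.88250 V)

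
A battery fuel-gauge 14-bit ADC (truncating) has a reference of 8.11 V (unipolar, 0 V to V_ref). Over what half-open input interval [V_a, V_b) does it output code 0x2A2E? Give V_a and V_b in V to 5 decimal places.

[5.34496 V, 5.34545 V)

LSB = 8.11/2^14 = 495.00 µV.
Code 0x2A2E = 10798 decimal.
V_a = V_low + 10798·LSB = 5.34496 V; V_b = V_low + 10799·LSB = 5.34545 V.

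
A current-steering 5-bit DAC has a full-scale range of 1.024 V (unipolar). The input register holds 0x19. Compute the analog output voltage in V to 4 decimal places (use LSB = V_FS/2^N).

0.8000 V

LSB = 1.024 V / 2^5 = 32.000 mV.
Code 0x19 = 25 decimal.
V_out = 0 + 25 × 0.032 V = 0.8 V.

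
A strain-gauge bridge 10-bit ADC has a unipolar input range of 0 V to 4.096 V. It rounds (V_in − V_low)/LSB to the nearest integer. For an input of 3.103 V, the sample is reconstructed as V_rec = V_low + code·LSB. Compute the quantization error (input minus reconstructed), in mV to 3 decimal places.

-1.000 mV

One LSB is 4.096 V / 1024 = 4.000 mV.
(V_in − V_low)/LSB = (3.103 − 0)/0.004 = 775.7500 → code 776 (round).
Code 776 maps back to 0 + 776×0.004 V = 3.104 V.
Error = 3.103 − 3.104 = -0.001 V = -1.000 mV.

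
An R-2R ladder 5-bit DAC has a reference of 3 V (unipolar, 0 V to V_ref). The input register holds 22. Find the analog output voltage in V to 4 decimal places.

LSB = 3 V / 2^5 = 93.750 mV.
V_out = 0 + 22 × 0.09375 V = 2.0625 V.

2.0625 V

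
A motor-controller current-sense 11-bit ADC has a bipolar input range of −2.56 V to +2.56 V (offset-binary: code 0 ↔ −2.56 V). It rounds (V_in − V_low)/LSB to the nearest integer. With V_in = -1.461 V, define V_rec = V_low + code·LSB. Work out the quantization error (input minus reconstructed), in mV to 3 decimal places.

Step size: 5.12 V ÷ 2^11 = 2.500 mV.
Scaled input = 439.6000 LSBs, so code = 440.
Reconstructed: -1.46 V.
Error = -1.461 − (−1.46) = -0.001 V = -1.000 mV.

-1.000 mV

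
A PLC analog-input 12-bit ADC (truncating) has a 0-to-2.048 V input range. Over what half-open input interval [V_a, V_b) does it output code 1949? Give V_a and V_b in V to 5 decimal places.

[0.97450 V, 0.97500 V)

LSB = 2.048/2^12 = 0.500 mV.
V_a = V_low + 1949·LSB = 0.9745 V; V_b = V_low + 1950·LSB = 0.975 V.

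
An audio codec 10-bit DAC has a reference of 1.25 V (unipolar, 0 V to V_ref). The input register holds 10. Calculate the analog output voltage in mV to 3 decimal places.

12.207 mV

LSB = 1.25 V / 2^10 = 1.221 mV.
V_out = 0 + 10 × 0.0012207 V = 0.012207 V.
= 12.207 mV.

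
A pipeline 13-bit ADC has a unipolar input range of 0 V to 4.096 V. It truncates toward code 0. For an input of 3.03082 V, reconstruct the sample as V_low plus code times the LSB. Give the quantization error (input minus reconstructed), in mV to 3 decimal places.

0.320 mV

LSB = 4.096/2^13 = 0.500 mV.
(V_in − V_low)/LSB = (3.03082 − 0)/0.0005 = 6061.6400 → code 6061 (floor).
Code 6061 maps back to 0 + 6061×0.0005 V = 3.0305 V.
Error = 3.03082 − 3.0305 = 0.00032 V = 0.320 mV.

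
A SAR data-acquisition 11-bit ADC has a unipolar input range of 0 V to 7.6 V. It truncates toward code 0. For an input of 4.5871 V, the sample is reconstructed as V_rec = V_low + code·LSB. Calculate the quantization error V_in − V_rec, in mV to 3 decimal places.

Step size: 7.6 V ÷ 2^11 = 3.711 mV.
(4.5871 − 0)/0.00371094 = 1236.1027; ⌊·⌋ gives code 1236.
Reconstructed: 4.5867188 V.
V_in − V_rec = 0.00038125 V = 0.381 mV.

0.381 mV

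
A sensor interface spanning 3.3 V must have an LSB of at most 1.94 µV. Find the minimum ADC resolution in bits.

21 bits

Number of steps required ≥ 3.3 V / 1.94 µV = 1701030.93.
Need 2^N ≥ 1701030.93; 2^20 = 1048576, 2^21 = 2097152.
Minimum N = 21.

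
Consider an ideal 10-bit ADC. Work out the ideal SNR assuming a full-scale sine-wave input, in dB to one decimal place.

SNR ≈ 6.02·N + 1.76 dB = 6.02·10 + 1.76 = 61.96 dB.

62.0 dB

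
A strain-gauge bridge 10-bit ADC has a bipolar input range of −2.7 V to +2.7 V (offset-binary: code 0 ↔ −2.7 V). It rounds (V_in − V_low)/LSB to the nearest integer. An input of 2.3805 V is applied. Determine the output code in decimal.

Full-scale span = 5.4 V; LSB = 5.4/2^10 = 5.273 mV.
(V_in − V_low)/LSB = (2.3805 − (−2.7)) / 0.00527344 = 963.413.
Round → code 963.

code 963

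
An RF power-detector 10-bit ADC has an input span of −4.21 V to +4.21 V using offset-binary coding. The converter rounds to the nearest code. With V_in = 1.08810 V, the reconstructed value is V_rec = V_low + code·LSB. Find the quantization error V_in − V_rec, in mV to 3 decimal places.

2.709 mV

One LSB is 8.42 V / 1024 = 8.223 mV.
(1.08810 − (−4.21))/0.00822266 = 644.3295; round gives code 644.
V_rec = (−4.21) + 644·0.00822266 = 1.0853906 V.
V_in − V_rec = 0.00270937 V = 2.709 mV.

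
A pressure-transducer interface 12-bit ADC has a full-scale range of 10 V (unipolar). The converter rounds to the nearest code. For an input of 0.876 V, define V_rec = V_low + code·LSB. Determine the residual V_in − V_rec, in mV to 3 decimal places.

-0.465 mV

LSB = 10/2^12 = 2.441 mV.
Scaled input = 358.8096 LSBs, so code = 359.
V_rec = 0 + 359·0.00244141 = 0.87646484 V.
Error = 0.876 − 0.87646484 = -0.000464844 V = -0.465 mV.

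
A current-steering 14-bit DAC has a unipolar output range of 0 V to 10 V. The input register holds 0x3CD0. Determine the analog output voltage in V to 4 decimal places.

LSB = 10 V / 2^14 = 0.610 mV.
Code 0x3CD0 = 15568 decimal.
V_out = 0 + 15568 × 0.000610352 V = 9.50195 V.

9.5020 V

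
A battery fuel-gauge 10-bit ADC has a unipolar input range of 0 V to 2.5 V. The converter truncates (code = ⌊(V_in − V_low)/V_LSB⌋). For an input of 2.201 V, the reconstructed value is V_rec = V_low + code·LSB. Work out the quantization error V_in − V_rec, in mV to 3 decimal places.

1.293 mV

Step size: 2.5 V ÷ 2^10 = 2.441 mV.
Scaled input = 901.5296 LSBs, so code = 901.
Reconstructed: 2.199707 V.
V_in − V_rec = 0.00129297 V = 1.293 mV.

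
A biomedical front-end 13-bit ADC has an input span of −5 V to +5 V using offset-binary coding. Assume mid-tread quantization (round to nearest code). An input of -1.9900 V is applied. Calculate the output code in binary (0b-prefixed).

code 0b100110100010 (decimal 2466)

LSB = 10 V / 8192 = 1.221 mV.
(-1.9900 − (−5)) / 0.0012207 = 2465.792 LSBs.
round(2465.792) = 2466.
In binary (0b-prefixed): 0b100110100010.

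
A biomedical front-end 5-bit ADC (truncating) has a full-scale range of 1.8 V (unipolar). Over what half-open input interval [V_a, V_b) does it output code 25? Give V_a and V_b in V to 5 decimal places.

LSB = 1.8/2^5 = 56.250 mV.
V_a = V_low + 25·LSB = 1.40625 V; V_b = V_low + 26·LSB = 1.4625 V.

[1.40625 V, 1.46250 V)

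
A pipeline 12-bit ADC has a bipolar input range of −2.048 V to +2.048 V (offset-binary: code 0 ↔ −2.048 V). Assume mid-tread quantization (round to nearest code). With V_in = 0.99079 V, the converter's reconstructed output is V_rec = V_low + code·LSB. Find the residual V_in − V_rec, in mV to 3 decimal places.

Step size: 4.096 V ÷ 2^12 = 1.000 mV.
Scaled input = 3038.7900 LSBs, so code = 3039.
V_rec = (−2.048) + 3039·0.001 = 0.991 V.
V_in − V_rec = -0.00021 V = -0.210 mV.

-0.210 mV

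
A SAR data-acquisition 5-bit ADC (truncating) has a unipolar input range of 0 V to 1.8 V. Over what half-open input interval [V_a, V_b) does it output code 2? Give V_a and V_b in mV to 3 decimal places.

LSB = 1.8/2^5 = 56.250 mV.
V_a = V_low + 2·LSB = 0.1125 V; V_b = V_low + 3·LSB = 0.16875 V.

[112.500 mV, 168.750 mV)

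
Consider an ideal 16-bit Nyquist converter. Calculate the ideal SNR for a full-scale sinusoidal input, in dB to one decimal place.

SNR ≈ 6.02·N + 1.76 dB = 6.02·16 + 1.76 = 98.08 dB.

98.1 dB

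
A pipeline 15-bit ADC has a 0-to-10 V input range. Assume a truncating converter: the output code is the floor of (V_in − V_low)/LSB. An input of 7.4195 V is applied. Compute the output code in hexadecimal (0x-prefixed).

Full-scale span = 10 V; LSB = 10/2^15 = 305.18 µV.
Input sits at 24312.218 steps above V_low.
⌊·⌋(24312.218) = 24312.
In hexadecimal (0x-prefixed): 0x5EF8.

code 0x5EF8 (decimal 24312)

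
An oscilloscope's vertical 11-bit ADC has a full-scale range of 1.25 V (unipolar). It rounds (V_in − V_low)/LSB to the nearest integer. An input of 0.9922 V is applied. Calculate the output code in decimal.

With 2048 levels over 1.25 V, one step is 0.610 mV.
(0.9922 − 0) / 0.000610352 = 1625.620 LSBs.
round(1625.620) = 1626.

code 1626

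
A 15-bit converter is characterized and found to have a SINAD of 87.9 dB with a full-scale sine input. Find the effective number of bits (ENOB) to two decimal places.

14.31 bits

ENOB = (SINAD − 1.76) / 6.02 = (87.9 − 1.76)/6.02 = 14.309.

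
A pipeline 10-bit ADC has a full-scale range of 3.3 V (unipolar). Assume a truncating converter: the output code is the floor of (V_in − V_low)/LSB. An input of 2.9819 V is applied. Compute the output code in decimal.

code 925

Full-scale span = 3.3 V; LSB = 3.3/2^10 = 3.223 mV.
Input sits at 925.293 steps above V_low.
So the output code is 925.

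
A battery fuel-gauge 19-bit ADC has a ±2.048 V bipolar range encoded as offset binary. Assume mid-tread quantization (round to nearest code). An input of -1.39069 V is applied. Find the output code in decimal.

code 84136

With 524288 levels over 4.096 V, one step is 7.81 µV.
(V_in − V_low)/LSB = (-1.39069 − (−2.048)) / 7.8125e-06 = 84135.680.
So the output code is 84136.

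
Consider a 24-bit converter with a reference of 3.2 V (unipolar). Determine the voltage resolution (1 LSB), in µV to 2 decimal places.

Full-scale span = 3.2 V.
LSB = 3.2 / 2^24 = 3.2 / 16777216 = 1.90735e-07 V = 0.19 µV.

0.19 µV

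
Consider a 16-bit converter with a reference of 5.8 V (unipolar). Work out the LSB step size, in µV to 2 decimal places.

Full-scale span = 5.8 V.
LSB = 5.8 / 2^16 = 5.8 / 65536 = 8.8501e-05 V = 88.50 µV.

88.50 µV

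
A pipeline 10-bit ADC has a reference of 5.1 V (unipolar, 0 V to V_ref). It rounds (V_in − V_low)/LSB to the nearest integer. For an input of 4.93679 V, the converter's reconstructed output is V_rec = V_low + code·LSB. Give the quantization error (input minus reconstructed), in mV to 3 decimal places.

1.145 mV

LSB = 5.1/2^10 = 4.980 mV.
(4.93679 − 0)/0.00498047 = 991.2300; round gives code 991.
V_rec = 0 + 991·0.00498047 = 4.9356445 V.
Error = 4.93679 − 4.9356445 = 0.00114547 V = 1.145 mV.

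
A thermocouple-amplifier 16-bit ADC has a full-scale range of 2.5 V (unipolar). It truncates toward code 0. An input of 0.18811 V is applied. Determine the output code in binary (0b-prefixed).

Full-scale span = 2.5 V; LSB = 2.5/2^16 = 38.15 µV.
Input sits at 4931.191 steps above V_low.
Floor → code 4931.
In binary (0b-prefixed): 0b1001101000011.

code 0b1001101000011 (decimal 4931)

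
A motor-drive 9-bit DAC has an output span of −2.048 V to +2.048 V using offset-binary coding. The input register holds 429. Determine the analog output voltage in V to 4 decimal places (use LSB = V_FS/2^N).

1.3840 V

LSB = 4.096 V / 2^9 = 8.000 mV.
V_out = (−2.048) + 429 × 0.008 V = 1.384 V.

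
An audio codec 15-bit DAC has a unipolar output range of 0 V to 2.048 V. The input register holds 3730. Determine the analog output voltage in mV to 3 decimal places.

233.125 mV

LSB = 2.048 V / 2^15 = 62.50 µV.
V_out = 0 + 3730 × 6.25e-05 V = 0.233125 V.
= 233.125 mV.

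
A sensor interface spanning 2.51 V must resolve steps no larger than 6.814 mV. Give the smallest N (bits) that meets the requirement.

9 bits

Number of steps required ≥ 2.51 V / 6.814 mV = 368.36.
Need 2^N ≥ 368.36; 2^8 = 256, 2^9 = 512.
Minimum N = 9.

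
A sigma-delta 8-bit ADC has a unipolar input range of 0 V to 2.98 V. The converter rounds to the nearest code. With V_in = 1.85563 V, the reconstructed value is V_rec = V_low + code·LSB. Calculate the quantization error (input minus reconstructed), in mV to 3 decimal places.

LSB = 2.98/2^8 = 11.641 mV.
Scaled input = 159.4098 LSBs, so code = 159.
Code 159 maps back to 0 + 159×0.0116406 V = 1.8508594 V.
Error = 1.85563 − 1.8508594 = 0.00477062 V = 4.771 mV.

4.771 mV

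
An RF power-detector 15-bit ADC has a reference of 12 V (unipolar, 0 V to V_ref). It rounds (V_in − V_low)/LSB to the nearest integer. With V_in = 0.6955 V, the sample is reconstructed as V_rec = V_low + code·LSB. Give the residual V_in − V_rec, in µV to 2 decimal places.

LSB = 12/2^15 = 366.21 µV.
Scaled input = 1899.1787 LSBs, so code = 1899.
Reconstructed: 0.69543457 V.
Error = 0.6955 − 0.69543457 = 6.54297e-05 V = 65.43 µV.

65.43 µV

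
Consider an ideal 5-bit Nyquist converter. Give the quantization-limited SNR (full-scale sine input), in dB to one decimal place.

31.9 dB

SNR ≈ 6.02·N + 1.76 dB = 6.02·5 + 1.76 = 31.86 dB.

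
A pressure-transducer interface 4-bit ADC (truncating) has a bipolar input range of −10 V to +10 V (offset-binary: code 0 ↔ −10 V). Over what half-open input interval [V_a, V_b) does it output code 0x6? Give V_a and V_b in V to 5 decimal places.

LSB = 20/2^4 = 1.2500 V.
Code 0x6 = 6 decimal.
V_a = V_low + 6·LSB = -2.5 V; V_b = V_low + 7·LSB = -1.25 V.

[-2.50000 V, -1.25000 V)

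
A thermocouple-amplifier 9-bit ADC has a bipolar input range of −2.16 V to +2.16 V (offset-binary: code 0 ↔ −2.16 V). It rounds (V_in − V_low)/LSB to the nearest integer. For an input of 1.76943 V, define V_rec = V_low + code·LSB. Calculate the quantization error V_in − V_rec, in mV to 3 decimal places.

Step size: 4.32 V ÷ 2^9 = 8.438 mV.
(V_in − V_low)/LSB = (1.76943 − (−2.16))/0.0084375 = 465.7102 → code 466 (round).
V_rec = (−2.16) + 466·0.0084375 = 1.771875 V.
V_in − V_rec = -0.002445 V = -2.445 mV.

-2.445 mV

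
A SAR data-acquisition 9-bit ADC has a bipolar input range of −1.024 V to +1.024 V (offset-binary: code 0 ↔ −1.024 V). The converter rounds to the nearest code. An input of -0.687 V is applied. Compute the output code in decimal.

Full-scale span = 2.048 V; LSB = 2.048/2^9 = 4.000 mV.
(-0.687 − (−1.024)) / 0.004 = 84.250 LSBs.
Round → code 84.

code 84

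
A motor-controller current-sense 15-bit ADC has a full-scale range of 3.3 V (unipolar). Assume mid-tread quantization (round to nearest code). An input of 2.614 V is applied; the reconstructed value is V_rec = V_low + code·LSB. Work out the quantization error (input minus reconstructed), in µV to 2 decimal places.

22.95 µV

LSB = 3.3/2^15 = 100.71 µV.
(V_in − V_low)/LSB = (2.614 − 0)/0.000100708 = 25956.2279 → code 25956 (round).
Reconstructed: 2.6139771 V.
Error = 2.614 − 2.6139771 = 2.29492e-05 V = 22.95 µV.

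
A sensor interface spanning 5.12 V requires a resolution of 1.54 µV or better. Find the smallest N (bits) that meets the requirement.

22 bits

Number of steps required ≥ 5.12 V / 1.54 µV = 3324675.32.
Need 2^N ≥ 3324675.32; 2^21 = 2097152, 2^22 = 4194304.
Minimum N = 22.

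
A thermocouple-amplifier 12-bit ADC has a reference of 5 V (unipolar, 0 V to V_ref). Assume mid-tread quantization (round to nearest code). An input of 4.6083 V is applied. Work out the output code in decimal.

LSB = 5 V / 4096 = 1.221 mV.
(V_in − V_low)/LSB = (4.6083 − 0) / 0.0012207 = 3775.119.
round(3775.119) = 3775.

code 3775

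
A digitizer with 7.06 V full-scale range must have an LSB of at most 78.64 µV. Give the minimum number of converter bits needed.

17 bits

Number of steps required ≥ 7.06 V / 78.64 µV = 89776.20.
Need 2^N ≥ 89776.20; 2^16 = 65536, 2^17 = 131072.
Minimum N = 17.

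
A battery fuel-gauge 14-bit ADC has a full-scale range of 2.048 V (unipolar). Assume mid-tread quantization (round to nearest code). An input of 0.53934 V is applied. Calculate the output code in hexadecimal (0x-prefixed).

LSB = 2.048 V / 16384 = 125.00 µV.
Input sits at 4314.720 steps above V_low.
So the output code is 4315.
In hexadecimal (0x-prefixed): 0x10DB.

code 0x10DB (decimal 4315)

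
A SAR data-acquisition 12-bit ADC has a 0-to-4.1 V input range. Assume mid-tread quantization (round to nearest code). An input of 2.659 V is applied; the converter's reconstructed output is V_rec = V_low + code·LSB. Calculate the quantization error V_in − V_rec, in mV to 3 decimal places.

0.406 mV

One LSB is 4.1 V / 4096 = 1.001 mV.
Scaled input = 2656.4059 LSBs, so code = 2656.
Reconstructed: 2.6585938 V.
Error = 2.659 − 2.6585938 = 0.00040625 V = 0.406 mV.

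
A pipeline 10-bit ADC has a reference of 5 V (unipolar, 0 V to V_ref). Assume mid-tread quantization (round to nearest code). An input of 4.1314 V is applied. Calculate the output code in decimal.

code 846

LSB = 5 V / 1024 = 4.883 mV.
(4.1314 − 0) / 0.00488281 = 846.111 LSBs.
So the output code is 846.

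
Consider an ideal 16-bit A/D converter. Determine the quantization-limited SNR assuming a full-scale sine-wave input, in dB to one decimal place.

SNR ≈ 6.02·N + 1.76 dB = 6.02·16 + 1.76 = 98.08 dB.

98.1 dB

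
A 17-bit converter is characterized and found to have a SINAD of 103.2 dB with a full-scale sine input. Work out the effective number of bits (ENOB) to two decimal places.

ENOB = (SINAD − 1.76) / 6.02 = (103.2 − 1.76)/6.02 = 16.850.

16.85 bits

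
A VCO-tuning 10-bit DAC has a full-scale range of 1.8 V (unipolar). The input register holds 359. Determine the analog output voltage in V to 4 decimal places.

LSB = 1.8 V / 2^10 = 1.758 mV.
V_out = 0 + 359 × 0.00175781 V = 0.631055 V.

0.6311 V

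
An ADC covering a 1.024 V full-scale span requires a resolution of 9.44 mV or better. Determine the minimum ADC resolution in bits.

Number of steps required ≥ 1.024 V / 9.44 mV = 108.47.
Need 2^N ≥ 108.47; 2^6 = 64, 2^7 = 128.
Minimum N = 7.

7 bits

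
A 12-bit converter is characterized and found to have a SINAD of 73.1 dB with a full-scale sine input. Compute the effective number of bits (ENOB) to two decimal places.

11.85 bits

ENOB = (SINAD − 1.76) / 6.02 = (73.1 − 1.76)/6.02 = 11.850.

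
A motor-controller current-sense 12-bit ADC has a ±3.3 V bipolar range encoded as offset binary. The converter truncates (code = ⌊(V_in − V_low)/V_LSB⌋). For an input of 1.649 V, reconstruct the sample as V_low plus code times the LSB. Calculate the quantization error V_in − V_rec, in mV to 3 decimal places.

LSB = 6.6/2^12 = 1.611 mV.
Scaled input = 3071.3794 LSBs, so code = 3071.
Code 3071 maps back to (−3.3) + 3071×0.00161133 V = 1.6483887 V.
Error = 1.649 − 1.6483887 = 0.000611328 V = 0.611 mV.

0.611 mV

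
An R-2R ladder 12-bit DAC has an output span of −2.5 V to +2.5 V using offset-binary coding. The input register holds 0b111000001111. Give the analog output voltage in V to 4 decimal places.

LSB = 5 V / 2^12 = 1.221 mV.
Code 0b111000001111 = 3599 decimal.
V_out = (−2.5) + 3599 × 0.0012207 V = 1.89331 V.

1.8933 V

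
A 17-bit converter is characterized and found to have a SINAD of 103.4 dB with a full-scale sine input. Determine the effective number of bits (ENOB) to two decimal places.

ENOB = (SINAD − 1.76) / 6.02 = (103.4 − 1.76)/6.02 = 16.884.

16.88 bits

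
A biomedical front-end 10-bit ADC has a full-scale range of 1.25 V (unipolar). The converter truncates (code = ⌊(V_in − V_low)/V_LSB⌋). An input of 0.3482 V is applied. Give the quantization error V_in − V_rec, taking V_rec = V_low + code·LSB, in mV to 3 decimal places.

One LSB is 1.25 V / 1024 = 1.221 mV.
Scaled input = 285.2454 LSBs, so code = 285.
Code 285 maps back to 0 + 285×0.0012207 V = 0.34790039 V.
Error = 0.3482 − 0.34790039 = 0.000299609 V = 0.300 mV.

0.300 mV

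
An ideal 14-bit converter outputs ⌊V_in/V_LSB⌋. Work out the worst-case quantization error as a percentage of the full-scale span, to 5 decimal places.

Truncating → worst-case error = 1 LSB = V_FS/2^14, so 100/16384 = 0.00610352 % of full scale.

0.00610 %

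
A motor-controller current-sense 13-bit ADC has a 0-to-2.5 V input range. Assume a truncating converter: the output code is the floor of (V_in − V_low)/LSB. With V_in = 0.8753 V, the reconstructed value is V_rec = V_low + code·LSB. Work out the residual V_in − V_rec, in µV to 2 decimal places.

LSB = 2.5/2^13 = 305.18 µV.
(0.8753 − 0)/0.000305176 = 2868.1830; ⌊·⌋ gives code 2868.
Reconstructed: 0.87524414 V.
V_in − V_rec = 5.58594e-05 V = 55.86 µV.

55.86 µV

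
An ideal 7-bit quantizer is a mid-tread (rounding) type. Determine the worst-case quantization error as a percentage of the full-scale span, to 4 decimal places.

Rounding → worst-case error = ½ LSB = V_FS/2^8, so 100/256 = 0.390625 % of full scale.

0.3906 %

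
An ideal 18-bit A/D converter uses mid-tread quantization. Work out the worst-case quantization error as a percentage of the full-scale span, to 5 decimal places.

Rounding → worst-case error = ½ LSB = V_FS/2^19, so 100/524288 = 0.000190735 % of full scale.

0.00019 %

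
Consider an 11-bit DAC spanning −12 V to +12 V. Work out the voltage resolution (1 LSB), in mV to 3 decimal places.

11.719 mV

Full-scale span = 24 V.
LSB = 24 / 2^11 = 24 / 2048 = 0.0117188 V = 11.719 mV.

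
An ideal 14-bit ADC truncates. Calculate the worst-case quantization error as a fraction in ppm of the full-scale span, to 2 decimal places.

Truncating → worst-case error = 1 LSB = V_FS/2^14, so 1e+06/16384 = 61.0352 ppm of full scale.

61.04 ppm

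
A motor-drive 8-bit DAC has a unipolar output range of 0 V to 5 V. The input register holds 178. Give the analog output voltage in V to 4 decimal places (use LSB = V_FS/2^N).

LSB = 5 V / 2^8 = 19.531 mV.
V_out = 0 + 178 × 0.0195312 V = 3.47656 V.

3.4766 V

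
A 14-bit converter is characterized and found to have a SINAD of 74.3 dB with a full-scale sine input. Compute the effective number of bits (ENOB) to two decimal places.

12.05 bits

ENOB = (SINAD − 1.76) / 6.02 = (74.3 − 1.76)/6.02 = 12.050.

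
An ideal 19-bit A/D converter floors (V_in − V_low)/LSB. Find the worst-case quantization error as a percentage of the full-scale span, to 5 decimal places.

Truncating → worst-case error = 1 LSB = V_FS/2^19, so 100/524288 = 0.000190735 % of full scale.

0.00019 %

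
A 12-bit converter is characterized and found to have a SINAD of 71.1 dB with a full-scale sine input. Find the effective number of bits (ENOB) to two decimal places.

ENOB = (SINAD − 1.76) / 6.02 = (71.1 − 1.76)/6.02 = 11.518.

11.52 bits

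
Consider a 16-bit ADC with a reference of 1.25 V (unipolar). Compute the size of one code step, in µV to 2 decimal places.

19.07 µV

Full-scale span = 1.25 V.
LSB = 1.25 / 2^16 = 1.25 / 65536 = 1.90735e-05 V = 19.07 µV.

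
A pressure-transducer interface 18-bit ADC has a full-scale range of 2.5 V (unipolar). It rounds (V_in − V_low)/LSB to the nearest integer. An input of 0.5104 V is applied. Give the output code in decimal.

code 53519

Full-scale span = 2.5 V; LSB = 2.5/2^18 = 9.54 µV.
Input sits at 53519.319 steps above V_low.
So the output code is 53519.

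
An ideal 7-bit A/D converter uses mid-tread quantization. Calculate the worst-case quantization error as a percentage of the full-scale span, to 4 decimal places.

0.3906 %

Rounding → worst-case error = ½ LSB = V_FS/2^8, so 100/256 = 0.390625 % of full scale.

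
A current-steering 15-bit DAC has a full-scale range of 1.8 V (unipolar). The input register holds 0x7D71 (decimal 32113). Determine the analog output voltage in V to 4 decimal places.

LSB = 1.8 V / 2^15 = 54.93 µV.
Code 0x7D71 = 32113 decimal.
V_out = 0 + 32113 × 5.49316e-05 V = 1.76402 V.

1.7640 V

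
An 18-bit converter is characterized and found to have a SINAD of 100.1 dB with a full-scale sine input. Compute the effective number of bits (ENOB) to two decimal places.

16.34 bits

ENOB = (SINAD − 1.76) / 6.02 = (100.1 − 1.76)/6.02 = 16.336.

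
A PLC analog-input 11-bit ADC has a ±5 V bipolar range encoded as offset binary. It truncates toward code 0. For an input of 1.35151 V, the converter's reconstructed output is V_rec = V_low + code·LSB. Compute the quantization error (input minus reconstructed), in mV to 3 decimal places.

LSB = 10/2^11 = 4.883 mV.
Scaled input = 1300.7892 LSBs, so code = 1300.
V_rec = (−5) + 1300·0.00488281 = 1.3476562 V.
V_in − V_rec = 0.00385375 V = 3.854 mV.

3.854 mV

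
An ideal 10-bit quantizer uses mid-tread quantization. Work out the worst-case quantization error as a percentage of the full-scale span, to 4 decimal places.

Rounding → worst-case error = ½ LSB = V_FS/2^11, so 100/2048 = 0.0488281 % of full scale.

0.0488 %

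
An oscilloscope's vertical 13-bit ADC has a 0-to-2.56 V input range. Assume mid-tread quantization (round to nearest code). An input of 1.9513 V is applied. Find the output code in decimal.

With 8192 levels over 2.56 V, one step is 312.50 µV.
(V_in − V_low)/LSB = (1.9513 − 0) / 0.0003125 = 6244.160.
round(6244.160) = 6244.

code 6244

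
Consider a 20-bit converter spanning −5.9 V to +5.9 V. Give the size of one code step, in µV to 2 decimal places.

Full-scale span = 11.8 V.
LSB = 11.8 / 2^20 = 11.8 / 1048576 = 1.12534e-05 V = 11.25 µV.

11.25 µV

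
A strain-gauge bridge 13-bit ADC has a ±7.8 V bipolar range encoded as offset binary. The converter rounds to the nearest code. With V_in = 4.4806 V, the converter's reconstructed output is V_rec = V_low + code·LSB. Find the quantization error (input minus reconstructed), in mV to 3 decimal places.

One LSB is 15.6 V / 8192 = 1.904 mV.
(V_in − V_low)/LSB = (4.4806 − (−7.8))/0.0019043 = 6448.8894 → code 6449 (round).
V_rec = (−7.8) + 6449·0.0019043 = 4.4808105 V.
V_in − V_rec = -0.000210547 V = -0.211 mV.

-0.211 mV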